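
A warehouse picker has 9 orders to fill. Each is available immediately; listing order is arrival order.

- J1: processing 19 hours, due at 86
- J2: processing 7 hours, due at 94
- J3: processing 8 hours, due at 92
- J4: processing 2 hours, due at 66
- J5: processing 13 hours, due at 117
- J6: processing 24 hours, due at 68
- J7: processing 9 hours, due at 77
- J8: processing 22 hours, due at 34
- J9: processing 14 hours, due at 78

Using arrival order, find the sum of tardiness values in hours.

FIFO (arrival order): J1 J2 J3 J4 J5 J6 J7 J8 J9.
J1: 0→19, due 86, tardiness 0
J2: 19→26, due 94, tardiness 0
J3: 26→34, due 92, tardiness 0
J4: 34→36, due 66, tardiness 0
J5: 36→49, due 117, tardiness 0
J6: 49→73, due 68, tardiness 5
J7: 73→82, due 77, tardiness 5
J8: 82→104, due 34, tardiness 70
J9: 104→118, due 78, tardiness 40
Sum = 0+0+0+0+0+5+5+70+40 = 120.

120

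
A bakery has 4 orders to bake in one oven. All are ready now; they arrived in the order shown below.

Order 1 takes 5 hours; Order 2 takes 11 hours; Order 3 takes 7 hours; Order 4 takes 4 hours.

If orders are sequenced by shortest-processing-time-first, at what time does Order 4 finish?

4

SPT (increasing processing time): Order 4 Order 1 Order 3 Order 2.
Order 4: 0→4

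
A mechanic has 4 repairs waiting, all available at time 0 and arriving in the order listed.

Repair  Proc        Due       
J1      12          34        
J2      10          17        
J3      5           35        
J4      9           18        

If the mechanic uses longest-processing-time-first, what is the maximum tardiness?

LPT (decreasing processing time): J1 J2 J4 J3.
J1: 0→12, due 34, tardiness 0
J2: 12→22, due 17, tardiness 5
J4: 22→31, due 18, tardiness 13
J3: 31→36, due 35, tardiness 1
Maximum = 13.

13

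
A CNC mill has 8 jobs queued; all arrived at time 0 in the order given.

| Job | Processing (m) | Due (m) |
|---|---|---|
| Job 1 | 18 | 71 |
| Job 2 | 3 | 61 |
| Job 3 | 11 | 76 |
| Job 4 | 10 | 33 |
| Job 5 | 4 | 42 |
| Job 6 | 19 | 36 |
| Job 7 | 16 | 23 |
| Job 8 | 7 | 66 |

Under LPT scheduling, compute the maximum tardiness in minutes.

43

LPT (decreasing processing time): Job 6 Job 1 Job 7 Job 3 Job 4 Job 8 Job 5 Job 2.
Job 6: 0→19, due 36, tardiness 0
Job 1: 19→37, due 71, tardiness 0
Job 7: 37→53, due 23, tardiness 30
Job 3: 53→64, due 76, tardiness 0
Job 4: 64→74, due 33, tardiness 41
Job 8: 74→81, due 66, tardiness 15
Job 5: 81→85, due 42, tardiness 43
Job 2: 85→88, due 61, tardiness 27
Maximum = 43.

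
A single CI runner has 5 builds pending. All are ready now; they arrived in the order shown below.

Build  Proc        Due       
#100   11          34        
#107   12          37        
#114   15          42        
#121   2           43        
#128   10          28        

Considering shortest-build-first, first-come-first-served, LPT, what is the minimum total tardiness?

SPT (increasing processing time): #121 #128 #100 #107 #114.
#121: 0→2, due 43, tardiness 0
#128: 2→12, due 28, tardiness 0
#100: 12→23, due 34, tardiness 0
#107: 23→35, due 37, tardiness 0
#114: 35→50, due 42, tardiness 8
Sum = 0+0+0+0+8 = 8.
FIFO (arrival order): #100 #107 #114 #121 #128.
#100: 0→11, due 34, tardiness 0
#107: 11→23, due 37, tardiness 0
#114: 23→38, due 42, tardiness 0
#121: 38→40, due 43, tardiness 0
#128: 40→50, due 28, tardiness 22
Sum = 0+0+0+0+22 = 22.
LPT (decreasing processing time): #114 #107 #100 #128 #121.
#114: 0→15, due 42, tardiness 0
#107: 15→27, due 37, tardiness 0
#100: 27→38, due 34, tardiness 4
#128: 38→48, due 28, tardiness 20
#121: 48→50, due 43, tardiness 7
Sum = 0+0+4+20+7 = 31.
SPT 8, FIFO 22, LPT 31 → minimum 8.

8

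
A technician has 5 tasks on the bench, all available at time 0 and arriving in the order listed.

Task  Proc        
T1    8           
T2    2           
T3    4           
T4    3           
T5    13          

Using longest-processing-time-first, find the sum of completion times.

LPT (decreasing processing time): T5 T1 T3 T4 T2.
T5: 0→13
T1: 13→21
T3: 21→25
T4: 25→28
T2: 28→30
Sum = 13+21+25+28+30 = 117.

117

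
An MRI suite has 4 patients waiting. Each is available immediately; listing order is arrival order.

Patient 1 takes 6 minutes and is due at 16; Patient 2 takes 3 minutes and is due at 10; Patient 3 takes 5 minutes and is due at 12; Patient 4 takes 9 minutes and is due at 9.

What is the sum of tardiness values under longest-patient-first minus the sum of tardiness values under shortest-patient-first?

LPT (decreasing processing time): Patient 4 Patient 1 Patient 3 Patient 2.
Patient 4: 0→9, due 9, tardiness 0
Patient 1: 9→15, due 16, tardiness 0
Patient 3: 15→20, due 12, tardiness 8
Patient 2: 20→23, due 10, tardiness 13
Sum = 0+0+8+13 = 21.
SPT (increasing processing time): Patient 2 Patient 3 Patient 1 Patient 4.
Patient 2: 0→3, due 10, tardiness 0
Patient 3: 3→8, due 12, tardiness 0
Patient 1: 8→14, due 16, tardiness 0
Patient 4: 14→23, due 9, tardiness 14
Sum = 0+0+0+14 = 14.
Difference = 21 − 14 = 7.

7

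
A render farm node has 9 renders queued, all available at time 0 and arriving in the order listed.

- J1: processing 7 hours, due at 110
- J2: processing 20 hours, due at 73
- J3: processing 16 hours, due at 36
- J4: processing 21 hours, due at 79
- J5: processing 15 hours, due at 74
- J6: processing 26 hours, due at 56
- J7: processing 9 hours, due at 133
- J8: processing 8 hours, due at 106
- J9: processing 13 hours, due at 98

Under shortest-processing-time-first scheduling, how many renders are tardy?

4

SPT (increasing processing time): J1 J8 J7 J9 J5 J3 J2 J4 J6.
J1: 0→7, due 110, tardiness 0
J8: 7→15, due 106, tardiness 0
J7: 15→24, due 133, tardiness 0
J9: 24→37, due 98, tardiness 0
J5: 37→52, due 74, tardiness 0
J3: 52→68, due 36, tardiness 32
J2: 68→88, due 73, tardiness 15
J4: 88→109, due 79, tardiness 30
J6: 109→135, due 56, tardiness 79
Late renders: 4.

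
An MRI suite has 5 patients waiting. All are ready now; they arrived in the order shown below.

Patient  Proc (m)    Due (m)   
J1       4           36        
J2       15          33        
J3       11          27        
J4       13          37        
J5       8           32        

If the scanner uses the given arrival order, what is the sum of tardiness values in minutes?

28

FIFO (arrival order): J1 J2 J3 J4 J5.
J1: 0→4, due 36, tardiness 0
J2: 4→19, due 33, tardiness 0
J3: 19→30, due 27, tardiness 3
J4: 30→43, due 37, tardiness 6
J5: 43→51, due 32, tardiness 19
Sum = 0+0+3+6+19 = 28.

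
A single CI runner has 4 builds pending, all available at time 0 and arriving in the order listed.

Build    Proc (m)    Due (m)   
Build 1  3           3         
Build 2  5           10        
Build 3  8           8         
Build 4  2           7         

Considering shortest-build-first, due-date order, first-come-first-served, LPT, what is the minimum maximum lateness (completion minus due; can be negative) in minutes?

SPT (increasing processing time): Build 4 Build 1 Build 2 Build 3.
Build 4: 0→2, due 7, lateness -5
Build 1: 2→5, due 3, lateness 2
Build 2: 5→10, due 10, lateness 0
Build 3: 10→18, due 8, lateness 10
Maximum = 10.
EDD (increasing due date): Build 1 Build 4 Build 3 Build 2.
Build 1: 0→3, due 3, lateness 0
Build 4: 3→5, due 7, lateness -2
Build 3: 5→13, due 8, lateness 5
Build 2: 13→18, due 10, lateness 8
Maximum = 8.
FIFO (arrival order): Build 1 Build 2 Build 3 Build 4.
Build 1: 0→3, due 3, lateness 0
Build 2: 3→8, due 10, lateness -2
Build 3: 8→16, due 8, lateness 8
Build 4: 16→18, due 7, lateness 11
Maximum = 11.
LPT (decreasing processing time): Build 3 Build 2 Build 1 Build 4.
Build 3: 0→8, due 8, lateness 0
Build 2: 8→13, due 10, lateness 3
Build 1: 13→16, due 3, lateness 13
Build 4: 16→18, due 7, lateness 11
Maximum = 13.
SPT 10, EDD 8, FIFO 11, LPT 13 → minimum 8.

8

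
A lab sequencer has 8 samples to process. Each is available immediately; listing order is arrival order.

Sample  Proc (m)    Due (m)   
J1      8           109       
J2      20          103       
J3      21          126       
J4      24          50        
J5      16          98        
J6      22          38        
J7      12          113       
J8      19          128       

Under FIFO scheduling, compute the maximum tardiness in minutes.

73

FIFO (arrival order): J1 J2 J3 J4 J5 J6 J7 J8.
J1: 0→8, due 109, tardiness 0
J2: 8→28, due 103, tardiness 0
J3: 28→49, due 126, tardiness 0
J4: 49→73, due 50, tardiness 23
J5: 73→89, due 98, tardiness 0
J6: 89→111, due 38, tardiness 73
J7: 111→123, due 113, tardiness 10
J8: 123→142, due 128, tardiness 14
Maximum = 73.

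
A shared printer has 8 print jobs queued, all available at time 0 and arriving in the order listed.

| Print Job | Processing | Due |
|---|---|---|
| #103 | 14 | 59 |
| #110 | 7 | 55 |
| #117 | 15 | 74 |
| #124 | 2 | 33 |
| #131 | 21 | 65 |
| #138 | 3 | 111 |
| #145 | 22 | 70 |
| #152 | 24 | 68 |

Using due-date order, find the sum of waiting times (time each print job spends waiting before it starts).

EDD (increasing due date): #124 #110 #103 #131 #152 #145 #117 #138.
#124: waits 0, runs 0→2
#110: waits 2, runs 2→9
#103: waits 9, runs 9→23
#131: waits 23, runs 23→44
#152: waits 44, runs 44→68
#145: waits 68, runs 68→90
#117: waits 90, runs 90→105
#138: waits 105, runs 105→108
Sum = 0+2+9+23+44+68+90+105 = 341.

341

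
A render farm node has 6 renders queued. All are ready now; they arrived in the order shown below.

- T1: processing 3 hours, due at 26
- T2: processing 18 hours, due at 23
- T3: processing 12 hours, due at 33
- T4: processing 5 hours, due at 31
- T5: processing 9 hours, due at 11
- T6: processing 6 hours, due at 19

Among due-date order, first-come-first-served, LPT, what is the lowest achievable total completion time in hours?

187

EDD (increasing due date): T5 T6 T2 T1 T4 T3.
T5: 0→9
T6: 9→15
T2: 15→33
T1: 33→36
T4: 36→41
T3: 41→53
Sum = 9+15+33+36+41+53 = 187.
FIFO (arrival order): T1 T2 T3 T4 T5 T6.
T1: 0→3
T2: 3→21
T3: 21→33
T4: 33→38
T5: 38→47
T6: 47→53
Sum = 3+21+33+38+47+53 = 195.
LPT (decreasing processing time): T2 T3 T5 T6 T4 T1.
T2: 0→18
T3: 18→30
T5: 30→39
T6: 39→45
T4: 45→50
T1: 50→53
Sum = 18+30+39+45+50+53 = 235.
EDD 187, FIFO 195, LPT 235 → minimum 187.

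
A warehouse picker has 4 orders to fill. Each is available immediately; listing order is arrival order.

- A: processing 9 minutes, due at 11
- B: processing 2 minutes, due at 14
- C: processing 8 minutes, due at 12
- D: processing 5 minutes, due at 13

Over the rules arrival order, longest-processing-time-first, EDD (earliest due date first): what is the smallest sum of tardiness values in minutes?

FIFO (arrival order): A B C D.
A: 0→9, due 11, tardiness 0
B: 9→11, due 14, tardiness 0
C: 11→19, due 12, tardiness 7
D: 19→24, due 13, tardiness 11
Sum = 0+0+7+11 = 18.
LPT (decreasing processing time): A C D B.
A: 0→9, due 11, tardiness 0
C: 9→17, due 12, tardiness 5
D: 17→22, due 13, tardiness 9
B: 22→24, due 14, tardiness 10
Sum = 0+5+9+10 = 24.
EDD (increasing due date): A C D B.
A: 0→9, due 11, tardiness 0
C: 9→17, due 12, tardiness 5
D: 17→22, due 13, tardiness 9
B: 22→24, due 14, tardiness 10
Sum = 0+5+9+10 = 24.
FIFO 18, LPT 24, EDD 24 → minimum 18.

18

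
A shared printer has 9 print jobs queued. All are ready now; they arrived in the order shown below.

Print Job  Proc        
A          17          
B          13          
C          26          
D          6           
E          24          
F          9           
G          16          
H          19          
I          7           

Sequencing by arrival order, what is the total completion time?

FIFO (arrival order): A B C D E F G H I.
A: 0→17
B: 17→30
C: 30→56
D: 56→62
E: 62→86
F: 86→95
G: 95→111
H: 111→130
I: 130→137
Sum = 17+30+56+62+86+95+111+130+137 = 724.

724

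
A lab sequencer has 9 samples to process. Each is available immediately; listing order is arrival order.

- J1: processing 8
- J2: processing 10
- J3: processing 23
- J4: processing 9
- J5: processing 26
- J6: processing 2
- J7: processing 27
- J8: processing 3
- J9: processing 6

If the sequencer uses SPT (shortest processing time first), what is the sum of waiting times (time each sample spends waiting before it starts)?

251

SPT (increasing processing time): J6 J8 J9 J1 J4 J2 J3 J5 J7.
J6: waits 0, runs 0→2
J8: waits 2, runs 2→5
J9: waits 5, runs 5→11
J1: waits 11, runs 11→19
J4: waits 19, runs 19→28
J2: waits 28, runs 28→38
J3: waits 38, runs 38→61
J5: waits 61, runs 61→87
J7: waits 87, runs 87→114
Sum = 0+2+5+11+19+28+38+61+87 = 251.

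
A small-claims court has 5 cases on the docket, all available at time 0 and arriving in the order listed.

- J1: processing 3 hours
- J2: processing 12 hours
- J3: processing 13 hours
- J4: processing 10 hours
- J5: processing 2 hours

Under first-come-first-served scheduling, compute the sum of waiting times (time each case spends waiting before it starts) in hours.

84

FIFO (arrival order): J1 J2 J3 J4 J5.
J1: waits 0, runs 0→3
J2: waits 3, runs 3→15
J3: waits 15, runs 15→28
J4: waits 28, runs 28→38
J5: waits 38, runs 38→40
Sum = 0+3+15+28+38 = 84.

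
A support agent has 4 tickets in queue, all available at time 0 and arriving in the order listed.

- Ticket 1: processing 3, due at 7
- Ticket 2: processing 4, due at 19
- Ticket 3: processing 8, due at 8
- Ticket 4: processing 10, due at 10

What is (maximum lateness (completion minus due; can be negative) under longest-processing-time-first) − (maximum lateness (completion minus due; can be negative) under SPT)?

LPT (decreasing processing time): Ticket 4 Ticket 3 Ticket 2 Ticket 1.
Ticket 4: 0→10, due 10, lateness 0
Ticket 3: 10→18, due 8, lateness 10
Ticket 2: 18→22, due 19, lateness 3
Ticket 1: 22→25, due 7, lateness 18
Maximum = 18.
SPT (increasing processing time): Ticket 1 Ticket 2 Ticket 3 Ticket 4.
Ticket 1: 0→3, due 7, lateness -4
Ticket 2: 3→7, due 19, lateness -12
Ticket 3: 7→15, due 8, lateness 7
Ticket 4: 15→25, due 10, lateness 15
Maximum = 15.
Difference = 18 − 15 = 3.

3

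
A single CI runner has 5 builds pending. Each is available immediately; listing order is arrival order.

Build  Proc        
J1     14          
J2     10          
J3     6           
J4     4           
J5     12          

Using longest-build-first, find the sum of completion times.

LPT (decreasing processing time): J1 J5 J2 J3 J4.
J1: 0→14
J5: 14→26
J2: 26→36
J3: 36→42
J4: 42→46
Sum = 14+26+36+42+46 = 164.

164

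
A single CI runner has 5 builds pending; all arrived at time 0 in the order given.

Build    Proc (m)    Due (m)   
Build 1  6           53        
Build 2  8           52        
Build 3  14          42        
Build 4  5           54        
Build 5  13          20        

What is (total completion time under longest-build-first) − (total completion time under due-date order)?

LPT (decreasing processing time): Build 3 Build 5 Build 2 Build 1 Build 4.
Build 3: 0→14
Build 5: 14→27
Build 2: 27→35
Build 1: 35→41
Build 4: 41→46
Sum = 14+27+35+41+46 = 163.
EDD (increasing due date): Build 5 Build 3 Build 2 Build 1 Build 4.
Build 5: 0→13
Build 3: 13→27
Build 2: 27→35
Build 1: 35→41
Build 4: 41→46
Sum = 13+27+35+41+46 = 162.
Difference = 163 − 162 = 1.

1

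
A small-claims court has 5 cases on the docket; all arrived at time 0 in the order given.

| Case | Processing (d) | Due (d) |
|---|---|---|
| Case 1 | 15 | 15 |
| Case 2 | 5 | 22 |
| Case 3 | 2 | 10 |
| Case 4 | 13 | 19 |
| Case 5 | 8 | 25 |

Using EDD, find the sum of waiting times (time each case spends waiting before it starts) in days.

84

EDD (increasing due date): Case 3 Case 1 Case 4 Case 2 Case 5.
Case 3: waits 0, runs 0→2
Case 1: waits 2, runs 2→17
Case 4: waits 17, runs 17→30
Case 2: waits 30, runs 30→35
Case 5: waits 35, runs 35→43
Sum = 0+2+17+30+35 = 84.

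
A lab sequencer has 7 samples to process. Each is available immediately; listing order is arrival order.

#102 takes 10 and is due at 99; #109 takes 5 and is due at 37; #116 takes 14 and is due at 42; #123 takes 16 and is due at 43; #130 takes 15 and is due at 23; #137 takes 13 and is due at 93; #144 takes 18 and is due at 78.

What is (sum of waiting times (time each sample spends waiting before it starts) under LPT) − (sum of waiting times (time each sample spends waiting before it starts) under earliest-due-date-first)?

LPT (decreasing processing time): #144 #123 #130 #116 #137 #102 #109.
#144: waits 0, runs 0→18
#123: waits 18, runs 18→34
#130: waits 34, runs 34→49
#116: waits 49, runs 49→63
#137: waits 63, runs 63→76
#102: waits 76, runs 76→86
#109: waits 86, runs 86→91
Sum = 0+18+34+49+63+76+86 = 326.
EDD (increasing due date): #130 #109 #116 #123 #144 #137 #102.
#130: waits 0, runs 0→15
#109: waits 15, runs 15→20
#116: waits 20, runs 20→34
#123: waits 34, runs 34→50
#144: waits 50, runs 50→68
#137: waits 68, runs 68→81
#102: waits 81, runs 81→91
Sum = 0+15+20+34+50+68+81 = 268.
Difference = 326 − 268 = 58.

58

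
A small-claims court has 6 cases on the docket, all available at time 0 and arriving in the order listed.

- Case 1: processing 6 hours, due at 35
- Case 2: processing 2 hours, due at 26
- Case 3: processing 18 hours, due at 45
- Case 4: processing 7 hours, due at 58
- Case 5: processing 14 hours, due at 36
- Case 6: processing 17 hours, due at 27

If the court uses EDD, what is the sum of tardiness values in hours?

EDD (increasing due date): Case 2 Case 6 Case 1 Case 5 Case 3 Case 4.
Case 2: 0→2, due 26, tardiness 0
Case 6: 2→19, due 27, tardiness 0
Case 1: 19→25, due 35, tardiness 0
Case 5: 25→39, due 36, tardiness 3
Case 3: 39→57, due 45, tardiness 12
Case 4: 57→64, due 58, tardiness 6
Sum = 0+0+0+3+12+6 = 21.

21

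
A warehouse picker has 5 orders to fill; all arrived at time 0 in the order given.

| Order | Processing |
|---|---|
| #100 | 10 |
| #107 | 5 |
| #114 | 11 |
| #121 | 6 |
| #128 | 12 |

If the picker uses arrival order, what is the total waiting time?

FIFO (arrival order): #100 #107 #114 #121 #128.
#100: waits 0, runs 0→10
#107: waits 10, runs 10→15
#114: waits 15, runs 15→26
#121: waits 26, runs 26→32
#128: waits 32, runs 32→44
Sum = 0+10+15+26+32 = 83.

83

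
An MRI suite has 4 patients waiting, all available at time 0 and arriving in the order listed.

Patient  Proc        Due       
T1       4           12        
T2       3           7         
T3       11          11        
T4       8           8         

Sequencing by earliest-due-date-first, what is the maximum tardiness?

14

EDD (increasing due date): T2 T4 T3 T1.
T2: 0→3, due 7, tardiness 0
T4: 3→11, due 8, tardiness 3
T3: 11→22, due 11, tardiness 11
T1: 22→26, due 12, tardiness 14
Maximum = 14.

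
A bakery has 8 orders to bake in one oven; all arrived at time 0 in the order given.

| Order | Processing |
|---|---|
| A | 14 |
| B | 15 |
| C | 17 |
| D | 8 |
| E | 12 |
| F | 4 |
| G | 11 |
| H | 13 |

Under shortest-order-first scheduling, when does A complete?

62

SPT (increasing processing time): F D G E H A B C.
F: 0→4
D: 4→12
G: 12→23
E: 23→35
H: 35→48
A: 48→62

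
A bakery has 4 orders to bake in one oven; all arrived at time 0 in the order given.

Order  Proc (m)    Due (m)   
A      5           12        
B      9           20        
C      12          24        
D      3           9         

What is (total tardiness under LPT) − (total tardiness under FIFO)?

13

LPT (decreasing processing time): C B A D.
C: 0→12, due 24, tardiness 0
B: 12→21, due 20, tardiness 1
A: 21→26, due 12, tardiness 14
D: 26→29, due 9, tardiness 20
Sum = 0+1+14+20 = 35.
FIFO (arrival order): A B C D.
A: 0→5, due 12, tardiness 0
B: 5→14, due 20, tardiness 0
C: 14→26, due 24, tardiness 2
D: 26→29, due 9, tardiness 20
Sum = 0+0+2+20 = 22.
Difference = 35 − 22 = 13.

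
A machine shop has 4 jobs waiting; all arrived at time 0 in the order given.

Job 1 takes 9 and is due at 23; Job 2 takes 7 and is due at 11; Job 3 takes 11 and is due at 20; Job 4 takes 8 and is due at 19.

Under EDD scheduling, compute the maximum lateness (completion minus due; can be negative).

12

EDD (increasing due date): Job 2 Job 4 Job 3 Job 1.
Job 2: 0→7, due 11, lateness -4
Job 4: 7→15, due 19, lateness -4
Job 3: 15→26, due 20, lateness 6
Job 1: 26→35, due 23, lateness 12
Maximum = 12.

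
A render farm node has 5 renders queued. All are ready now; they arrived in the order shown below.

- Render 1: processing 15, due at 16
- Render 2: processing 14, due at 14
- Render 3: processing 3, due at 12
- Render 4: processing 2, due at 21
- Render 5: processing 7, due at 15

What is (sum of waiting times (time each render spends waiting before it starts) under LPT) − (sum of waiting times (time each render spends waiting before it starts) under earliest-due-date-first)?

36

LPT (decreasing processing time): Render 1 Render 2 Render 5 Render 3 Render 4.
Render 1: waits 0, runs 0→15
Render 2: waits 15, runs 15→29
Render 5: waits 29, runs 29→36
Render 3: waits 36, runs 36→39
Render 4: waits 39, runs 39→41
Sum = 0+15+29+36+39 = 119.
EDD (increasing due date): Render 3 Render 2 Render 5 Render 1 Render 4.
Render 3: waits 0, runs 0→3
Render 2: waits 3, runs 3→17
Render 5: waits 17, runs 17→24
Render 1: waits 24, runs 24→39
Render 4: waits 39, runs 39→41
Sum = 0+3+17+24+39 = 83.
Difference = 119 − 83 = 36.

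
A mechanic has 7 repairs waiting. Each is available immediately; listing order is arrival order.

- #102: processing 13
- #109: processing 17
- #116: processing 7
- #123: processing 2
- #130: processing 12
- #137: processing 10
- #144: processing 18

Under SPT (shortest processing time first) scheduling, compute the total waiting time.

SPT (increasing processing time): #123 #116 #137 #130 #102 #109 #144.
#123: waits 0, runs 0→2
#116: waits 2, runs 2→9
#137: waits 9, runs 9→19
#130: waits 19, runs 19→31
#102: waits 31, runs 31→44
#109: waits 44, runs 44→61
#144: waits 61, runs 61→79
Sum = 0+2+9+19+31+44+61 = 166.

166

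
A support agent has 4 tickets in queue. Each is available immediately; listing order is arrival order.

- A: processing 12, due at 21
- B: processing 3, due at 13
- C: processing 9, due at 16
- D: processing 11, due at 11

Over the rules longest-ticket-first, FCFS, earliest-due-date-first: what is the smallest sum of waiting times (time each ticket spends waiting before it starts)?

48

LPT (decreasing processing time): A D C B.
A: waits 0, runs 0→12
D: waits 12, runs 12→23
C: waits 23, runs 23→32
B: waits 32, runs 32→35
Sum = 0+12+23+32 = 67.
FIFO (arrival order): A B C D.
A: waits 0, runs 0→12
B: waits 12, runs 12→15
C: waits 15, runs 15→24
D: waits 24, runs 24→35
Sum = 0+12+15+24 = 51.
EDD (increasing due date): D B C A.
D: waits 0, runs 0→11
B: waits 11, runs 11→14
C: waits 14, runs 14→23
A: waits 23, runs 23→35
Sum = 0+11+14+23 = 48.
LPT 67, FIFO 51, EDD 48 → minimum 48.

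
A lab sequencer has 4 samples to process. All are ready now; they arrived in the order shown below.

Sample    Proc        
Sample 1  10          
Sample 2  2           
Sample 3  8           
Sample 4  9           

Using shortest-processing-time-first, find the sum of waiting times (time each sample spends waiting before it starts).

31

SPT (increasing processing time): Sample 2 Sample 3 Sample 4 Sample 1.
Sample 2: waits 0, runs 0→2
Sample 3: waits 2, runs 2→10
Sample 4: waits 10, runs 10→19
Sample 1: waits 19, runs 19→29
Sum = 0+2+10+19 = 31.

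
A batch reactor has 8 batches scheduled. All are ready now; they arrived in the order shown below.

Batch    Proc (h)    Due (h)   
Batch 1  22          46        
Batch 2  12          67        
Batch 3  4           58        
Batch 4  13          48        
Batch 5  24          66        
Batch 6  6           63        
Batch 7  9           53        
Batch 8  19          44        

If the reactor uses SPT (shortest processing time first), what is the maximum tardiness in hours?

43

SPT (increasing processing time): Batch 3 Batch 6 Batch 7 Batch 2 Batch 4 Batch 8 Batch 1 Batch 5.
Batch 3: 0→4, due 58, tardiness 0
Batch 6: 4→10, due 63, tardiness 0
Batch 7: 10→19, due 53, tardiness 0
Batch 2: 19→31, due 67, tardiness 0
Batch 4: 31→44, due 48, tardiness 0
Batch 8: 44→63, due 44, tardiness 19
Batch 1: 63→85, due 46, tardiness 39
Batch 5: 85→109, due 66, tardiness 43
Maximum = 43.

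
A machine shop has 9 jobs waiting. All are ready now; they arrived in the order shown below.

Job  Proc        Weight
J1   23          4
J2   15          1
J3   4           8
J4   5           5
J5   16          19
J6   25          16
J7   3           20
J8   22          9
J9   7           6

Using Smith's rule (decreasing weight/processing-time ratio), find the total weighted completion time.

3141

WSPT (decreasing weight/processing-time ratio): J7 J3 J5 J4 J9 J6 J8 J1 J2.
J7: finishes 3, weight 20, w·C = 60
J3: finishes 7, weight 8, w·C = 56
J5: finishes 23, weight 19, w·C = 437
J4: finishes 28, weight 5, w·C = 140
J9: finishes 35, weight 6, w·C = 210
J6: finishes 60, weight 16, w·C = 960
J8: finishes 82, weight 9, w·C = 738
J1: finishes 105, weight 4, w·C = 420
J2: finishes 120, weight 1, w·C = 120
Sum = 60+56+437+140+210+960+738+420+120 = 3141.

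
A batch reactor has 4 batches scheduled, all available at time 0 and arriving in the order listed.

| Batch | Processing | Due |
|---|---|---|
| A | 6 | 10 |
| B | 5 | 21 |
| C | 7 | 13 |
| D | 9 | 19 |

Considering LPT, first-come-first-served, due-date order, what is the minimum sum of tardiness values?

9

LPT (decreasing processing time): D C A B.
D: 0→9, due 19, tardiness 0
C: 9→16, due 13, tardiness 3
A: 16→22, due 10, tardiness 12
B: 22→27, due 21, tardiness 6
Sum = 0+3+12+6 = 21.
FIFO (arrival order): A B C D.
A: 0→6, due 10, tardiness 0
B: 6→11, due 21, tardiness 0
C: 11→18, due 13, tardiness 5
D: 18→27, due 19, tardiness 8
Sum = 0+0+5+8 = 13.
EDD (increasing due date): A C D B.
A: 0→6, due 10, tardiness 0
C: 6→13, due 13, tardiness 0
D: 13→22, due 19, tardiness 3
B: 22→27, due 21, tardiness 6
Sum = 0+0+3+6 = 9.
LPT 21, FIFO 13, EDD 9 → minimum 9.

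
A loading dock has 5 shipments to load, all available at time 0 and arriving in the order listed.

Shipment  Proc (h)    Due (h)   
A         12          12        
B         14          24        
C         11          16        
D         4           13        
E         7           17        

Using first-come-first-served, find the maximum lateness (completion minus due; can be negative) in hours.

31

FIFO (arrival order): A B C D E.
A: 0→12, due 12, lateness 0
B: 12→26, due 24, lateness 2
C: 26→37, due 16, lateness 21
D: 37→41, due 13, lateness 28
E: 41→48, due 17, lateness 31
Maximum = 31.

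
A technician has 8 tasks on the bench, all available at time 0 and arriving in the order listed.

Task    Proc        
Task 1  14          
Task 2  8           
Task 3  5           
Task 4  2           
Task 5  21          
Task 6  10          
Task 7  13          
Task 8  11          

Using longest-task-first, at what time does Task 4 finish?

84

LPT (decreasing processing time): Task 5 Task 1 Task 7 Task 8 Task 6 Task 2 Task 3 Task 4.
Task 5: 0→21
Task 1: 21→35
Task 7: 35→48
Task 8: 48→59
Task 6: 59→69
Task 2: 69→77
Task 3: 77→82
Task 4: 82→84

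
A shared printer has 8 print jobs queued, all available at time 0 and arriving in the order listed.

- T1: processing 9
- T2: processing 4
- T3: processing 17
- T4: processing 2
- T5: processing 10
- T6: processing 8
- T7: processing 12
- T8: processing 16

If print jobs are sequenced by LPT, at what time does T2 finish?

76

LPT (decreasing processing time): T3 T8 T7 T5 T1 T6 T2 T4.
T3: 0→17
T8: 17→33
T7: 33→45
T5: 45→55
T1: 55→64
T6: 64→72
T2: 72→76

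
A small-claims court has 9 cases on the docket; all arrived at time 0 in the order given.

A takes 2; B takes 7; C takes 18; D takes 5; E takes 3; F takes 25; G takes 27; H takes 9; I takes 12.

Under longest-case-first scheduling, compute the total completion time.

737

LPT (decreasing processing time): G F C I H B D E A.
G: 0→27
F: 27→52
C: 52→70
I: 70→82
H: 82→91
B: 91→98
D: 98→103
E: 103→106
A: 106→108
Sum = 27+52+70+82+91+98+103+106+108 = 737.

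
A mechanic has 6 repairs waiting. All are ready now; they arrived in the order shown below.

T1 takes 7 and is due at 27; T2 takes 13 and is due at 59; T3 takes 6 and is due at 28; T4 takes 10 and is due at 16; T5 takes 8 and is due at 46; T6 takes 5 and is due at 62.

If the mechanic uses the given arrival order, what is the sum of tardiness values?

FIFO (arrival order): T1 T2 T3 T4 T5 T6.
T1: 0→7, due 27, tardiness 0
T2: 7→20, due 59, tardiness 0
T3: 20→26, due 28, tardiness 0
T4: 26→36, due 16, tardiness 20
T5: 36→44, due 46, tardiness 0
T6: 44→49, due 62, tardiness 0
Sum = 0+0+0+20+0+0 = 20.

20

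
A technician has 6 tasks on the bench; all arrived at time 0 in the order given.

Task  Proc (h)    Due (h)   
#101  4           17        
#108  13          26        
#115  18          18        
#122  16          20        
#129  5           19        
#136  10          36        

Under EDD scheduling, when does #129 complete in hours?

EDD (increasing due date): #101 #115 #129 #122 #108 #136.
#101: 0→4
#115: 4→22
#129: 22→27

27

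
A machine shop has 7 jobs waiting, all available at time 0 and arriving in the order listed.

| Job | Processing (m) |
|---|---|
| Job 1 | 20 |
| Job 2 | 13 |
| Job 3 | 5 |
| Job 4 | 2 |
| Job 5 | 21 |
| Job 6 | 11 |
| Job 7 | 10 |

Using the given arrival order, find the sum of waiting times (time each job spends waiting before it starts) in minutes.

264

FIFO (arrival order): Job 1 Job 2 Job 3 Job 4 Job 5 Job 6 Job 7.
Job 1: waits 0, runs 0→20
Job 2: waits 20, runs 20→33
Job 3: waits 33, runs 33→38
Job 4: waits 38, runs 38→40
Job 5: waits 40, runs 40→61
Job 6: waits 61, runs 61→72
Job 7: waits 72, runs 72→82
Sum = 0+20+33+38+40+61+72 = 264.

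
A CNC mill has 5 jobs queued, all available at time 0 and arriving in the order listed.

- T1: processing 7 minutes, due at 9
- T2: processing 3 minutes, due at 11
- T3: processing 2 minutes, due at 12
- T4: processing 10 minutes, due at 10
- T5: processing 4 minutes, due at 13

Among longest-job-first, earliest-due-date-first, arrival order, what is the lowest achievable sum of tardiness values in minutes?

LPT (decreasing processing time): T4 T1 T5 T2 T3.
T4: 0→10, due 10, tardiness 0
T1: 10→17, due 9, tardiness 8
T5: 17→21, due 13, tardiness 8
T2: 21→24, due 11, tardiness 13
T3: 24→26, due 12, tardiness 14
Sum = 0+8+8+13+14 = 43.
EDD (increasing due date): T1 T4 T2 T3 T5.
T1: 0→7, due 9, tardiness 0
T4: 7→17, due 10, tardiness 7
T2: 17→20, due 11, tardiness 9
T3: 20→22, due 12, tardiness 10
T5: 22→26, due 13, tardiness 13
Sum = 0+7+9+10+13 = 39.
FIFO (arrival order): T1 T2 T3 T4 T5.
T1: 0→7, due 9, tardiness 0
T2: 7→10, due 11, tardiness 0
T3: 10→12, due 12, tardiness 0
T4: 12→22, due 10, tardiness 12
T5: 22→26, due 13, tardiness 13
Sum = 0+0+0+12+13 = 25.
LPT 43, EDD 39, FIFO 25 → minimum 25.

25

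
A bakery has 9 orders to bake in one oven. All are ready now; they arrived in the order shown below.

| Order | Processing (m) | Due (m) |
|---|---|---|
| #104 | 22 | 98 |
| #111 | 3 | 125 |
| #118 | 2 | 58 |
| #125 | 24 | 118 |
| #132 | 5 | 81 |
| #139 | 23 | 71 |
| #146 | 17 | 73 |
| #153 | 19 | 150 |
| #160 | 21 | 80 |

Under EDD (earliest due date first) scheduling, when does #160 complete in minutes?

EDD (increasing due date): #118 #139 #146 #160 #132 #104 #125 #111 #153.
#118: 0→2
#139: 2→25
#146: 25→42
#160: 42→63

63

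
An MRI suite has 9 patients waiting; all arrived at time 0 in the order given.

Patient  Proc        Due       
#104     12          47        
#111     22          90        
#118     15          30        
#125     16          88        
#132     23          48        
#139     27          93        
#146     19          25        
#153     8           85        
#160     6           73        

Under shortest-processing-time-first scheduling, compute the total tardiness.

SPT (increasing processing time): #160 #153 #104 #118 #125 #146 #111 #132 #139.
#160: 0→6, due 73, tardiness 0
#153: 6→14, due 85, tardiness 0
#104: 14→26, due 47, tardiness 0
#118: 26→41, due 30, tardiness 11
#125: 41→57, due 88, tardiness 0
#146: 57→76, due 25, tardiness 51
#111: 76→98, due 90, tardiness 8
#132: 98→121, due 48, tardiness 73
#139: 121→148, due 93, tardiness 55
Sum = 0+0+0+11+0+51+8+73+55 = 198.

198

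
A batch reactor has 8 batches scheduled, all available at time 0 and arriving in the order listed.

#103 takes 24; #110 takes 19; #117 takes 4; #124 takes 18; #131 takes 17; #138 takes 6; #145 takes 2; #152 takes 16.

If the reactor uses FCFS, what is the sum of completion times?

545

FIFO (arrival order): #103 #110 #117 #124 #131 #138 #145 #152.
#103: 0→24
#110: 24→43
#117: 43→47
#124: 47→65
#131: 65→82
#138: 82→88
#145: 88→90
#152: 90→106
Sum = 24+43+47+65+82+88+90+106 = 545.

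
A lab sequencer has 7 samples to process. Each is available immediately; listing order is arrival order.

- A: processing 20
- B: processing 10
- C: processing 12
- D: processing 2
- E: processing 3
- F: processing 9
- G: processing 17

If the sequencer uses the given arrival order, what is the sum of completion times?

FIFO (arrival order): A B C D E F G.
A: 0→20
B: 20→30
C: 30→42
D: 42→44
E: 44→47
F: 47→56
G: 56→73
Sum = 20+30+42+44+47+56+73 = 312.

312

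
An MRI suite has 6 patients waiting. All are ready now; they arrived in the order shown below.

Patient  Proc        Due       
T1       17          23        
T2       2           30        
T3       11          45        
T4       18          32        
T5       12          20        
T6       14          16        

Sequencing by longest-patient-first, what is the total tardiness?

LPT (decreasing processing time): T4 T1 T6 T5 T3 T2.
T4: 0→18, due 32, tardiness 0
T1: 18→35, due 23, tardiness 12
T6: 35→49, due 16, tardiness 33
T5: 49→61, due 20, tardiness 41
T3: 61→72, due 45, tardiness 27
T2: 72→74, due 30, tardiness 44
Sum = 0+12+33+41+27+44 = 157.

157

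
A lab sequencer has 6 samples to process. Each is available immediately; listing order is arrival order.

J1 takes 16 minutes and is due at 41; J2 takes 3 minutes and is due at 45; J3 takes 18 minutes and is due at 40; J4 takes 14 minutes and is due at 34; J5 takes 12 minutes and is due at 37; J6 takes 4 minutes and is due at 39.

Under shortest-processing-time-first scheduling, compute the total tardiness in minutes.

35

SPT (increasing processing time): J2 J6 J5 J4 J1 J3.
J2: 0→3, due 45, tardiness 0
J6: 3→7, due 39, tardiness 0
J5: 7→19, due 37, tardiness 0
J4: 19→33, due 34, tardiness 0
J1: 33→49, due 41, tardiness 8
J3: 49→67, due 40, tardiness 27
Sum = 0+0+0+0+8+27 = 35.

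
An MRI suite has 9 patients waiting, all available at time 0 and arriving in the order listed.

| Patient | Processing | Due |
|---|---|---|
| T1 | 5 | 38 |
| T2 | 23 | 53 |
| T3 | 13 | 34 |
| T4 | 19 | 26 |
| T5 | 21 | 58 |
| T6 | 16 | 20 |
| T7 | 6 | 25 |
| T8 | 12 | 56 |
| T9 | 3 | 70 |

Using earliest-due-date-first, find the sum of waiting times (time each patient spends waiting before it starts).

EDD (increasing due date): T6 T7 T4 T3 T1 T2 T8 T5 T9.
T6: waits 0, runs 0→16
T7: waits 16, runs 16→22
T4: waits 22, runs 22→41
T3: waits 41, runs 41→54
T1: waits 54, runs 54→59
T2: waits 59, runs 59→82
T8: waits 82, runs 82→94
T5: waits 94, runs 94→115
T9: waits 115, runs 115→118
Sum = 0+16+22+41+54+59+82+94+115 = 483.

483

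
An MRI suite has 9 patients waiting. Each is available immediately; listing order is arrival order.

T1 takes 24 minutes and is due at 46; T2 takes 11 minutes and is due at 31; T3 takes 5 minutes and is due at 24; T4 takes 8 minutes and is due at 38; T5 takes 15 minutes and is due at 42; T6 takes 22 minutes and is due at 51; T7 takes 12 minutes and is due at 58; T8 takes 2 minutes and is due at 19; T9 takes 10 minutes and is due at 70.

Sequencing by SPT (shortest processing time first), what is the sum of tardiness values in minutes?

SPT (increasing processing time): T8 T3 T4 T9 T2 T7 T5 T6 T1.
T8: 0→2, due 19, tardiness 0
T3: 2→7, due 24, tardiness 0
T4: 7→15, due 38, tardiness 0
T9: 15→25, due 70, tardiness 0
T2: 25→36, due 31, tardiness 5
T7: 36→48, due 58, tardiness 0
T5: 48→63, due 42, tardiness 21
T6: 63→85, due 51, tardiness 34
T1: 85→109, due 46, tardiness 63
Sum = 0+0+0+0+5+0+21+34+63 = 123.

123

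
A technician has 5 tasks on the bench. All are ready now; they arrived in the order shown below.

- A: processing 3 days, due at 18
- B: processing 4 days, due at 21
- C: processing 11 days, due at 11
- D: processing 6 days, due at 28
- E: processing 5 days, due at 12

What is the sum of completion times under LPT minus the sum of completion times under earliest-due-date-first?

7

LPT (decreasing processing time): C D E B A.
C: 0→11
D: 11→17
E: 17→22
B: 22→26
A: 26→29
Sum = 11+17+22+26+29 = 105.
EDD (increasing due date): C E A B D.
C: 0→11
E: 11→16
A: 16→19
B: 19→23
D: 23→29
Sum = 11+16+19+23+29 = 98.
Difference = 105 − 98 = 7.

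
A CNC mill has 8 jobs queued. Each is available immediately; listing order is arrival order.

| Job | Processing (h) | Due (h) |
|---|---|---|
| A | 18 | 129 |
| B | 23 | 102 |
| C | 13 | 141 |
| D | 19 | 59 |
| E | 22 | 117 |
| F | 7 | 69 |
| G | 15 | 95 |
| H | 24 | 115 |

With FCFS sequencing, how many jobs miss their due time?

4

FIFO (arrival order): A B C D E F G H.
A: 0→18, due 129, tardiness 0
B: 18→41, due 102, tardiness 0
C: 41→54, due 141, tardiness 0
D: 54→73, due 59, tardiness 14
E: 73→95, due 117, tardiness 0
F: 95→102, due 69, tardiness 33
G: 102→117, due 95, tardiness 22
H: 117→141, due 115, tardiness 26
Late jobs: 4.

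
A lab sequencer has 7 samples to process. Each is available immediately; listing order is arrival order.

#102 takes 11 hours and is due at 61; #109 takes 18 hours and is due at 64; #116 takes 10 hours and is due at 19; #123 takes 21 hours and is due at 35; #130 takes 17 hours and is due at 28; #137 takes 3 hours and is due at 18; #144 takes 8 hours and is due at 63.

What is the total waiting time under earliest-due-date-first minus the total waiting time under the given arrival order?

-67

EDD (increasing due date): #137 #116 #130 #123 #102 #144 #109.
#137: waits 0, runs 0→3
#116: waits 3, runs 3→13
#130: waits 13, runs 13→30
#123: waits 30, runs 30→51
#102: waits 51, runs 51→62
#144: waits 62, runs 62→70
#109: waits 70, runs 70→88
Sum = 0+3+13+30+51+62+70 = 229.
FIFO (arrival order): #102 #109 #116 #123 #130 #137 #144.
#102: waits 0, runs 0→11
#109: waits 11, runs 11→29
#116: waits 29, runs 29→39
#123: waits 39, runs 39→60
#130: waits 60, runs 60→77
#137: waits 77, runs 77→80
#144: waits 80, runs 80→88
Sum = 0+11+29+39+60+77+80 = 296.
Difference = 229 − 296 = -67.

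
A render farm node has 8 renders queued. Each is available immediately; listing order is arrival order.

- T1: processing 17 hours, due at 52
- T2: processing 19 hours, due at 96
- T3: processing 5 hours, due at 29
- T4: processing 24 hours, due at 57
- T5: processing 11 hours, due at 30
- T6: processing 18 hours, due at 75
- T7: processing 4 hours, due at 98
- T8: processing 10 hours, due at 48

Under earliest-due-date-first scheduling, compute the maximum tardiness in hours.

EDD (increasing due date): T3 T5 T8 T1 T4 T6 T2 T7.
T3: 0→5, due 29, tardiness 0
T5: 5→16, due 30, tardiness 0
T8: 16→26, due 48, tardiness 0
T1: 26→43, due 52, tardiness 0
T4: 43→67, due 57, tardiness 10
T6: 67→85, due 75, tardiness 10
T2: 85→104, due 96, tardiness 8
T7: 104→108, due 98, tardiness 10
Maximum = 10.

10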